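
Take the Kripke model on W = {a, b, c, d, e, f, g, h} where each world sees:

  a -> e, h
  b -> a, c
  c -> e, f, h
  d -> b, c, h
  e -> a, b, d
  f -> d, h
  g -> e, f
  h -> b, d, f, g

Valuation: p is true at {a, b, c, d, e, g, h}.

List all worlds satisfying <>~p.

{c, g, h}

a: successors {e, h}; ~p there: e:F, h:F. ✗
b: successors {a, c}; ~p there: a:F, c:F. ✗
c: successors {e, f, h}; ~p there: e:F, f:T, h:F. ✓
d: successors {b, c, h}; ~p there: b:F, c:F, h:F. ✗
e: successors {a, b, d}; ~p there: a:F, b:F, d:F. ✗
f: successors {d, h}; ~p there: d:F, h:F. ✗
g: successors {e, f}; ~p there: e:F, f:T. ✓
h: successors {b, d, f, g}; ~p there: b:F, d:F, f:T, g:F. ✓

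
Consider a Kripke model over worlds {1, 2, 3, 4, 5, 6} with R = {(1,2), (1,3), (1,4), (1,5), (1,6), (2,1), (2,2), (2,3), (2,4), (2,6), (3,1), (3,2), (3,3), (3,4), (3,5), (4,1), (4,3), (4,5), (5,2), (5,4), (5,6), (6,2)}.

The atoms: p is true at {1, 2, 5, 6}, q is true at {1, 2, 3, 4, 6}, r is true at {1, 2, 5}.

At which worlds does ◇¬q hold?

{1, 3, 4}

1: successors {2, 3, 4, 5, 6}; ¬q there: 2:F, 3:F, 4:F, 5:T, 6:F. ✓
2: successors {1, 2, 3, 4, 6}; ¬q there: 1:F, 2:F, 3:F, 4:F, 6:F. ✗
3: successors {1, 2, 3, 4, 5}; ¬q there: 1:F, 2:F, 3:F, 4:F, 5:T. ✓
4: successors {1, 3, 5}; ¬q there: 1:F, 3:F, 5:T. ✓
5: successors {2, 4, 6}; ¬q there: 2:F, 4:F, 6:F. ✗
6: successors {2}; ¬q there: 2:F. ✗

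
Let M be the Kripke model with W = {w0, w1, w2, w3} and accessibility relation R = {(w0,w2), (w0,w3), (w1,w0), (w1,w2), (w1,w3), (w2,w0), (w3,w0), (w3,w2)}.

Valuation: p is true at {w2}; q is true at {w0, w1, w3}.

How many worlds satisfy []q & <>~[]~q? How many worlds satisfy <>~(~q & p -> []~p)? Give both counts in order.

1 and 0

For []q & <>~[]~q:
w0: []q is F, <>~[]~q is T. ✗
w1: []q is F, <>~[]~q is T. ✗
w2: []q is T, <>~[]~q is T. ✓
w3: []q is F, <>~[]~q is T. ✗
— 1 world.
For <>~(~q & p -> []~p):
w0: successors {w2, w3}; ~(~q & p -> []~p) there: w2:F, w3:F. ✗
w1: successors {w0, w2, w3}; ~(~q & p -> []~p) there: w0:F, w2:F, w3:F. ✗
w2: successors {w0}; ~(~q & p -> []~p) there: w0:F. ✗
w3: successors {w0, w2}; ~(~q & p -> []~p) there: w0:F, w2:F. ✗
— 0 worlds.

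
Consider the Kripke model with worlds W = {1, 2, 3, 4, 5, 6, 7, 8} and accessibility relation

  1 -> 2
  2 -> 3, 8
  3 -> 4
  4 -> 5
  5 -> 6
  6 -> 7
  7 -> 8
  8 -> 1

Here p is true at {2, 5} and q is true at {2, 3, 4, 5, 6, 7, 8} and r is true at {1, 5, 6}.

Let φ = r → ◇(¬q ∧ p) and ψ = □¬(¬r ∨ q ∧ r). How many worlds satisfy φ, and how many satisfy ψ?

5 and 1

For r → ◇(¬q ∧ p):
1: r is T, ◇(¬q ∧ p) is F. ✗
2: r is F, ◇(¬q ∧ p) is F. ✓
3: r is F, ◇(¬q ∧ p) is F. ✓
4: r is F, ◇(¬q ∧ p) is F. ✓
5: r is T, ◇(¬q ∧ p) is F. ✗
6: r is T, ◇(¬q ∧ p) is F. ✗
7: r is F, ◇(¬q ∧ p) is F. ✓
8: r is F, ◇(¬q ∧ p) is F. ✓
— 5 worlds.
For □¬(¬r ∨ q ∧ r):
1: successors {2}; ¬(¬r ∨ q ∧ r) there: 2:F. ✗
2: successors {3, 8}; ¬(¬r ∨ q ∧ r) there: 3:F, 8:F. ✗
3: successors {4}; ¬(¬r ∨ q ∧ r) there: 4:F. ✗
4: successors {5}; ¬(¬r ∨ q ∧ r) there: 5:F. ✗
5: successors {6}; ¬(¬r ∨ q ∧ r) there: 6:F. ✗
6: successors {7}; ¬(¬r ∨ q ∧ r) there: 7:F. ✗
7: successors {8}; ¬(¬r ∨ q ∧ r) there: 8:F. ✗
8: successors {1}; ¬(¬r ∨ q ∧ r) there: 1:T. ✓
— 1 world.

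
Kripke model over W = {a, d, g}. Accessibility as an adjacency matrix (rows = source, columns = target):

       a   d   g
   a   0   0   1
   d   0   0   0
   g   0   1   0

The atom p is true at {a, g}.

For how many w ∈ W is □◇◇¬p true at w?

1

a: successors {g}; ◇◇¬p there: g:F. ✗
d: no successors, so □◇◇¬p holds vacuously. ✓
g: successors {d}; ◇◇¬p there: d:F. ✗
Satisfying worlds: {d}.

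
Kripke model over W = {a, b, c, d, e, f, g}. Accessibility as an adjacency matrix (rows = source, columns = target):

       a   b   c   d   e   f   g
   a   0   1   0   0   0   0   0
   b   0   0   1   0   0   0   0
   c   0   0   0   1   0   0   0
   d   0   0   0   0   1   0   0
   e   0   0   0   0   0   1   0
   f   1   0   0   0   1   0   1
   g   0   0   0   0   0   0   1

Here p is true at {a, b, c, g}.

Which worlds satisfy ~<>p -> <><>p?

{a, b, e, f, g}

a: ~<>p is F, <><>p is T. ✓
b: ~<>p is F, <><>p is F. ✓
c: ~<>p is T, <><>p is F. ✗
d: ~<>p is T, <><>p is F. ✗
e: ~<>p is T, <><>p is T. ✓
f: ~<>p is F, <><>p is T. ✓
g: ~<>p is F, <><>p is T. ✓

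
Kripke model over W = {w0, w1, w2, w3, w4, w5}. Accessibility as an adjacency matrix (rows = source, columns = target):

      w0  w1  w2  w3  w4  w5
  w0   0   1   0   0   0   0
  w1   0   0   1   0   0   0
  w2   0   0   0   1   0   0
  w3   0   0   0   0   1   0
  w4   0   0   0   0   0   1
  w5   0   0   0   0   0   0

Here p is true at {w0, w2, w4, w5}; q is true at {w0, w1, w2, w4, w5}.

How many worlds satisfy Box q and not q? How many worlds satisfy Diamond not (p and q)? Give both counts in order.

For Box q and not q:
w0: Box q is T, not q is F. ✗
w1: Box q is T, not q is F. ✗
w2: Box q is F, not q is F. ✗
w3: Box q is T, not q is T. ✓
w4: Box q is T, not q is F. ✗
w5: Box q is T, not q is F. ✗
— 1 world.
For Diamond not (p and q):
w0: successors {w1}; not (p and q) there: w1:T. ✓
w1: successors {w2}; not (p and q) there: w2:F. ✗
w2: successors {w3}; not (p and q) there: w3:T. ✓
w3: successors {w4}; not (p and q) there: w4:F. ✗
w4: successors {w5}; not (p and q) there: w5:F. ✗
w5: no successors, so Diamond not (p and q) fails. ✗
— 2 worlds.

1 and 2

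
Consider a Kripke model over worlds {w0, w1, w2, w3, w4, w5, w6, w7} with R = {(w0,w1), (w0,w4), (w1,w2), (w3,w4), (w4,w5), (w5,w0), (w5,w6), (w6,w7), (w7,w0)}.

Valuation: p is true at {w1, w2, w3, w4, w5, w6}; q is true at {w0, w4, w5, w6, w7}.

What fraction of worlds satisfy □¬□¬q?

3/4

w0: successors {w1, w4}; ¬□¬q there: w1:F, w4:T. ✗
w1: successors {w2}; ¬□¬q there: w2:F. ✗
w2: no successors, so □¬□¬q holds vacuously. ✓
w3: successors {w4}; ¬□¬q there: w4:T. ✓
w4: successors {w5}; ¬□¬q there: w5:T. ✓
w5: successors {w0, w6}; ¬□¬q there: w0:T, w6:T. ✓
w6: successors {w7}; ¬□¬q there: w7:T. ✓
w7: successors {w0}; ¬□¬q there: w0:T. ✓
That's 6 of 8 worlds, so 6/8 = 3/4.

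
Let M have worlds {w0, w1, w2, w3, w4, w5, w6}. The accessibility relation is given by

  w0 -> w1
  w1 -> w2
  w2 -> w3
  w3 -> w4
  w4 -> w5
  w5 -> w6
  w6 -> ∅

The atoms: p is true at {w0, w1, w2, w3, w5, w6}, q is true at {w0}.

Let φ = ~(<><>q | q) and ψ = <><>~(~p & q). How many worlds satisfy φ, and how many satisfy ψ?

6 and 5

For ~(<><>q | q):
w0: <><>q | q is T. ✗
w1: <><>q | q is F. ✓
w2: <><>q | q is F. ✓
w3: <><>q | q is F. ✓
w4: <><>q | q is F. ✓
w5: <><>q | q is F. ✓
w6: <><>q | q is F. ✓
— 6 worlds.
For <><>~(~p & q):
w0: successors {w1}; <>~(~p & q) there: w1:T. ✓
w1: successors {w2}; <>~(~p & q) there: w2:T. ✓
w2: successors {w3}; <>~(~p & q) there: w3:T. ✓
w3: successors {w4}; <>~(~p & q) there: w4:T. ✓
w4: successors {w5}; <>~(~p & q) there: w5:T. ✓
w5: successors {w6}; <>~(~p & q) there: w6:F. ✗
w6: no successors, so <><>~(~p & q) fails. ✗
— 5 worlds.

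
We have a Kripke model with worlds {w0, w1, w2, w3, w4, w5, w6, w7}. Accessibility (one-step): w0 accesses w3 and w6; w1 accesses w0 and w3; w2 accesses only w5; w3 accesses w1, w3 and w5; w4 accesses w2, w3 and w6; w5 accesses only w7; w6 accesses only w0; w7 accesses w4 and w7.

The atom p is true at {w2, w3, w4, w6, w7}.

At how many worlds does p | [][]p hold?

w0: p is F, [][]p is F. ✗
w1: p is F, [][]p is F. ✗
w2: p is T, [][]p is T. ✓
w3: p is T, [][]p is F. ✓
w4: p is T, [][]p is F. ✓
w5: p is F, [][]p is T. ✓
w6: p is T, [][]p is T. ✓
w7: p is T, [][]p is T. ✓
Satisfying worlds: {w2, w3, w4, w5, w6, w7}.

6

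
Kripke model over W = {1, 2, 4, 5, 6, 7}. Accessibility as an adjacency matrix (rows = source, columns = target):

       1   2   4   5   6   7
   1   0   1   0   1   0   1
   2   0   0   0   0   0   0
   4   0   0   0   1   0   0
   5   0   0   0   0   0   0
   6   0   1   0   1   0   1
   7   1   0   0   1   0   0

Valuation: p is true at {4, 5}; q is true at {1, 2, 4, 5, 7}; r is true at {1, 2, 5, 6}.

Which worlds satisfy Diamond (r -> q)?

1: successors {2, 5, 7}; r -> q there: 2:T, 5:T, 7:T. ✓
2: no successors, so Diamond (r -> q) fails. ✗
4: successors {5}; r -> q there: 5:T. ✓
5: no successors, so Diamond (r -> q) fails. ✗
6: successors {2, 5, 7}; r -> q there: 2:T, 5:T, 7:T. ✓
7: successors {1, 5}; r -> q there: 1:T, 5:T. ✓

{1, 4, 6, 7}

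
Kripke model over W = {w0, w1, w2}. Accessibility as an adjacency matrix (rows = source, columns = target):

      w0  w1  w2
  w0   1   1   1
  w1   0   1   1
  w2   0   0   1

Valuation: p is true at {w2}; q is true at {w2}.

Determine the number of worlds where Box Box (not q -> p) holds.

w0: successors {w0, w1, w2}; Box (not q -> p) there: w0:F, w1:F, w2:T. ✗
w1: successors {w1, w2}; Box (not q -> p) there: w1:F, w2:T. ✗
w2: successors {w2}; Box (not q -> p) there: w2:T. ✓
Satisfying worlds: {w2}.

1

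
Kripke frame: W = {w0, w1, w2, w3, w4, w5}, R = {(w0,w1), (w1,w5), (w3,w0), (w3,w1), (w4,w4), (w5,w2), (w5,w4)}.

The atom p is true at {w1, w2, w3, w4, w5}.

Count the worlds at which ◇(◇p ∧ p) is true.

5

w0: successors {w1}; ◇p ∧ p there: w1:T. ✓
w1: successors {w5}; ◇p ∧ p there: w5:T. ✓
w2: no successors, so ◇(◇p ∧ p) fails. ✗
w3: successors {w0, w1}; ◇p ∧ p there: w0:F, w1:T. ✓
w4: successors {w4}; ◇p ∧ p there: w4:T. ✓
w5: successors {w2, w4}; ◇p ∧ p there: w2:F, w4:T. ✓
Satisfying worlds: {w0, w1, w3, w4, w5}.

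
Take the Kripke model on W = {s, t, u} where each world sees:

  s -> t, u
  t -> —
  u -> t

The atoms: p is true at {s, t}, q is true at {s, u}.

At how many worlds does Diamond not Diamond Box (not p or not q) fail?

1

s: successors {t, u}; not Diamond Box (not p or not q) there: t:T, u:F. ✓
t: no successors, so Diamond not Diamond Box (not p or not q) fails. ✗
u: successors {t}; not Diamond Box (not p or not q) there: t:T. ✓
Satisfying worlds: {s, u}.
So Diamond not Diamond Box (not p or not q) fails at the other 1 world.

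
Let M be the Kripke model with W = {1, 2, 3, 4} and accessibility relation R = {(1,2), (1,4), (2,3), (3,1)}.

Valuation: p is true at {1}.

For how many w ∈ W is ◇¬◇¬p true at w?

1: successors {2, 4}; ¬◇¬p there: 2:F, 4:T. ✓
2: successors {3}; ¬◇¬p there: 3:T. ✓
3: successors {1}; ¬◇¬p there: 1:F. ✗
4: no successors, so ◇¬◇¬p fails. ✗
Satisfying worlds: {1, 2}.

2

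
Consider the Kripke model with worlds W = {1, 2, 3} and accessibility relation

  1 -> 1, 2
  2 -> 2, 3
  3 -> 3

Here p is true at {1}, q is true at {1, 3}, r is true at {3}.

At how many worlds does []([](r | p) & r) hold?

1

1: successors {1, 2}; [](r | p) & r there: 1:F, 2:F. ✗
2: successors {2, 3}; [](r | p) & r there: 2:F, 3:T. ✗
3: successors {3}; [](r | p) & r there: 3:T. ✓
Satisfying worlds: {3}.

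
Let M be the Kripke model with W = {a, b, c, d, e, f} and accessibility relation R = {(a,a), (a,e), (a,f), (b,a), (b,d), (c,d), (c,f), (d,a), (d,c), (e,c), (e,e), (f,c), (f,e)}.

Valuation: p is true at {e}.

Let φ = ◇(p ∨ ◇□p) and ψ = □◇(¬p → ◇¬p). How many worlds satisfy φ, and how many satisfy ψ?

For ◇(p ∨ ◇□p):
a: successors {a, e, f}; p ∨ ◇□p there: a:F, e:T, f:F. ✓
b: successors {a, d}; p ∨ ◇□p there: a:F, d:F. ✗
c: successors {d, f}; p ∨ ◇□p there: d:F, f:F. ✗
d: successors {a, c}; p ∨ ◇□p there: a:F, c:F. ✗
e: successors {c, e}; p ∨ ◇□p there: c:F, e:T. ✓
f: successors {c, e}; p ∨ ◇□p there: c:F, e:T. ✓
— 3 worlds.
For □◇(¬p → ◇¬p):
a: successors {a, e, f}; ◇(¬p → ◇¬p) there: a:T, e:T, f:T. ✓
b: successors {a, d}; ◇(¬p → ◇¬p) there: a:T, d:T. ✓
c: successors {d, f}; ◇(¬p → ◇¬p) there: d:T, f:T. ✓
d: successors {a, c}; ◇(¬p → ◇¬p) there: a:T, c:T. ✓
e: successors {c, e}; ◇(¬p → ◇¬p) there: c:T, e:T. ✓
f: successors {c, e}; ◇(¬p → ◇¬p) there: c:T, e:T. ✓
— 6 worlds.

3 and 6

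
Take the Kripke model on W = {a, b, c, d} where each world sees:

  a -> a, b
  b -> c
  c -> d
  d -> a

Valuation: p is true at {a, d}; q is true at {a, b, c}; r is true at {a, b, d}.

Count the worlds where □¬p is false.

3

a: successors {a, b}; ¬p there: a:F, b:T. ✗
b: successors {c}; ¬p there: c:T. ✓
c: successors {d}; ¬p there: d:F. ✗
d: successors {a}; ¬p there: a:F. ✗
Satisfying worlds: {b}.
So □¬p fails at the other 3 worlds.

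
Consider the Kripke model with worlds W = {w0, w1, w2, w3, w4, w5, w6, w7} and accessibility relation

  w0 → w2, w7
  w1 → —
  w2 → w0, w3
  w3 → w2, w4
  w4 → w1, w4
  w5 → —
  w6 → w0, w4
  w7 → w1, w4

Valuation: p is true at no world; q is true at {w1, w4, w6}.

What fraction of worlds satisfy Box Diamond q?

w0: successors {w2, w7}; Diamond q there: w2:F, w7:T. ✗
w1: no successors, so Box Diamond q holds vacuously. ✓
w2: successors {w0, w3}; Diamond q there: w0:F, w3:T. ✗
w3: successors {w2, w4}; Diamond q there: w2:F, w4:T. ✗
w4: successors {w1, w4}; Diamond q there: w1:F, w4:T. ✗
w5: no successors, so Box Diamond q holds vacuously. ✓
w6: successors {w0, w4}; Diamond q there: w0:F, w4:T. ✗
w7: successors {w1, w4}; Diamond q there: w1:F, w4:T. ✗
That's 2 of 8 worlds, so 2/8 = 1/4.

1/4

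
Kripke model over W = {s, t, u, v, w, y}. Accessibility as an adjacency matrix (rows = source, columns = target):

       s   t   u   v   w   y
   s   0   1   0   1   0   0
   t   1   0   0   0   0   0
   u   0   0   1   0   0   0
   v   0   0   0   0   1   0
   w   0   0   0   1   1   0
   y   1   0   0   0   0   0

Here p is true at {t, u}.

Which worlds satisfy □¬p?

s: successors {t, v}; ¬p there: t:F, v:T. ✗
t: successors {s}; ¬p there: s:T. ✓
u: successors {u}; ¬p there: u:F. ✗
v: successors {w}; ¬p there: w:T. ✓
w: successors {v, w}; ¬p there: v:T, w:T. ✓
y: successors {s}; ¬p there: s:T. ✓

{t, v, w, y}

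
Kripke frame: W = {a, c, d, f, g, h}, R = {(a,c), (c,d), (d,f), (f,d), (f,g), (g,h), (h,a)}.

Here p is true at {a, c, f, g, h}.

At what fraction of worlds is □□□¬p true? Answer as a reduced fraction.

1/6

a: successors {c}; □□¬p there: c:F. ✗
c: successors {d}; □□¬p there: d:F. ✗
d: successors {f}; □□¬p there: f:F. ✗
f: successors {d, g}; □□¬p there: d:F, g:F. ✗
g: successors {h}; □□¬p there: h:F. ✗
h: successors {a}; □□¬p there: a:T. ✓
That's 1 of 6 worlds, so 1/6.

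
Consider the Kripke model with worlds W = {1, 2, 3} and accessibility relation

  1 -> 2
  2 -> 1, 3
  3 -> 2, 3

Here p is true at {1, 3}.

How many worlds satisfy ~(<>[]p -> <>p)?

1: <>[]p -> <>p is F. ✓
2: <>[]p -> <>p is T. ✗
3: <>[]p -> <>p is T. ✗
Satisfying worlds: {1}.

1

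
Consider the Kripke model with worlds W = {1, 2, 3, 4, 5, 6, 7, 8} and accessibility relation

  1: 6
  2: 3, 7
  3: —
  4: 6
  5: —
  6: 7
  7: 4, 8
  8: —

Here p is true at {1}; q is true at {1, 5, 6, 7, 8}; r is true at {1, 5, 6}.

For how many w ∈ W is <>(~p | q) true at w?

1: successors {6}; ~p | q there: 6:T. ✓
2: successors {3, 7}; ~p | q there: 3:T, 7:T. ✓
3: no successors, so <>(~p | q) fails. ✗
4: successors {6}; ~p | q there: 6:T. ✓
5: no successors, so <>(~p | q) fails. ✗
6: successors {7}; ~p | q there: 7:T. ✓
7: successors {4, 8}; ~p | q there: 4:T, 8:T. ✓
8: no successors, so <>(~p | q) fails. ✗
Satisfying worlds: {1, 2, 4, 6, 7}.

5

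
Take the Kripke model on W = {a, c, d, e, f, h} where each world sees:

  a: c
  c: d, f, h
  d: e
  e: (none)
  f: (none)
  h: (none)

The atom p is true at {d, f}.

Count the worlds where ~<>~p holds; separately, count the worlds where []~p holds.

3 and 5

For ~<>~p:
a: <>~p is T. ✗
c: <>~p is T. ✗
d: <>~p is T. ✗
e: <>~p is F. ✓
f: <>~p is F. ✓
h: <>~p is F. ✓
— 3 worlds.
For []~p:
a: successors {c}; ~p there: c:T. ✓
c: successors {d, f, h}; ~p there: d:F, f:F, h:T. ✗
d: successors {e}; ~p there: e:T. ✓
e: no successors, so []~p holds vacuously. ✓
f: no successors, so []~p holds vacuously. ✓
h: no successors, so []~p holds vacuously. ✓
— 5 worlds.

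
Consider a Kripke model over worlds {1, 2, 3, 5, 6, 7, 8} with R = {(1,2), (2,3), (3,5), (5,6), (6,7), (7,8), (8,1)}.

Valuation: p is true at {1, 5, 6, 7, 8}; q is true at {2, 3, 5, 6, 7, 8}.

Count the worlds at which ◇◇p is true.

5

1: successors {2}; ◇p there: 2:F. ✗
2: successors {3}; ◇p there: 3:T. ✓
3: successors {5}; ◇p there: 5:T. ✓
5: successors {6}; ◇p there: 6:T. ✓
6: successors {7}; ◇p there: 7:T. ✓
7: successors {8}; ◇p there: 8:T. ✓
8: successors {1}; ◇p there: 1:F. ✗
Satisfying worlds: {2, 3, 5, 6, 7}.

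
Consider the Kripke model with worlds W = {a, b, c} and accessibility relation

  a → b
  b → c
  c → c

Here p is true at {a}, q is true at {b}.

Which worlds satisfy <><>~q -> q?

{b}

a: <><>~q is T, q is F. ✗
b: <><>~q is T, q is T. ✓
c: <><>~q is T, q is F. ✗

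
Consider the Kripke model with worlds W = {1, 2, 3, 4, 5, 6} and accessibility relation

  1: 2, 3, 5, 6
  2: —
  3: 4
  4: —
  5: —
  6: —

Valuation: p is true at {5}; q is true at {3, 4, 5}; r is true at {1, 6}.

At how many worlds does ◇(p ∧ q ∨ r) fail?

5

1: successors {2, 3, 5, 6}; p ∧ q ∨ r there: 2:F, 3:F, 5:T, 6:T. ✓
2: no successors, so ◇(p ∧ q ∨ r) fails. ✗
3: successors {4}; p ∧ q ∨ r there: 4:F. ✗
4: no successors, so ◇(p ∧ q ∨ r) fails. ✗
5: no successors, so ◇(p ∧ q ∨ r) fails. ✗
6: no successors, so ◇(p ∧ q ∨ r) fails. ✗
Satisfying worlds: {1}.
So ◇(p ∧ q ∨ r) fails at the other 5 worlds.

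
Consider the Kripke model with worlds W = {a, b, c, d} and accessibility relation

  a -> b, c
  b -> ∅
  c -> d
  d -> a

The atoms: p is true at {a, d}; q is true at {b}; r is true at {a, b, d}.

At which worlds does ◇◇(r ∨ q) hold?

{a, c, d}

a: successors {b, c}; ◇(r ∨ q) there: b:F, c:T. ✓
b: no successors, so ◇◇(r ∨ q) fails. ✗
c: successors {d}; ◇(r ∨ q) there: d:T. ✓
d: successors {a}; ◇(r ∨ q) there: a:T. ✓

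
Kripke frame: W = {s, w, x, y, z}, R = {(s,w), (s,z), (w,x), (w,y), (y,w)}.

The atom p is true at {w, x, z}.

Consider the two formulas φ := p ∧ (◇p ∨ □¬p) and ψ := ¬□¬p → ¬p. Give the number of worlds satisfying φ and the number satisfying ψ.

3 and 4

For p ∧ (◇p ∨ □¬p):
s: p is F, ◇p ∨ □¬p is T. ✗
w: p is T, ◇p ∨ □¬p is T. ✓
x: p is T, ◇p ∨ □¬p is T. ✓
y: p is F, ◇p ∨ □¬p is T. ✗
z: p is T, ◇p ∨ □¬p is T. ✓
— 3 worlds.
For ¬□¬p → ¬p:
s: ¬□¬p is T, ¬p is T. ✓
w: ¬□¬p is T, ¬p is F. ✗
x: ¬□¬p is F, ¬p is F. ✓
y: ¬□¬p is T, ¬p is T. ✓
z: ¬□¬p is F, ¬p is F. ✓
— 4 worlds.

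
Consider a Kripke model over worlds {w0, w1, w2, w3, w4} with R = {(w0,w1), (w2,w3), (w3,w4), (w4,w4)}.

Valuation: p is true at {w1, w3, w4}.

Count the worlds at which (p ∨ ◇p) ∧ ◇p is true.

w0: p ∨ ◇p is T, ◇p is T. ✓
w1: p ∨ ◇p is T, ◇p is F. ✗
w2: p ∨ ◇p is T, ◇p is T. ✓
w3: p ∨ ◇p is T, ◇p is T. ✓
w4: p ∨ ◇p is T, ◇p is T. ✓
Satisfying worlds: {w0, w2, w3, w4}.

4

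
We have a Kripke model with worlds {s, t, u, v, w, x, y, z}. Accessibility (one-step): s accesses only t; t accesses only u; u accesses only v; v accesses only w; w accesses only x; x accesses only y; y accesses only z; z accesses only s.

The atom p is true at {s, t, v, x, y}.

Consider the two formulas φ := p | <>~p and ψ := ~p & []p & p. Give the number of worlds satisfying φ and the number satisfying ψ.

For p | <>~p:
s: p is T, <>~p is F. ✓
t: p is T, <>~p is T. ✓
u: p is F, <>~p is F. ✗
v: p is T, <>~p is T. ✓
w: p is F, <>~p is F. ✗
x: p is T, <>~p is F. ✓
y: p is T, <>~p is T. ✓
z: p is F, <>~p is F. ✗
— 5 worlds.
For ~p & []p & p:
s: ~p is F, []p & p is T. ✗
t: ~p is F, []p & p is F. ✗
u: ~p is T, []p & p is F. ✗
v: ~p is F, []p & p is F. ✗
w: ~p is T, []p & p is F. ✗
x: ~p is F, []p & p is T. ✗
y: ~p is F, []p & p is F. ✗
z: ~p is T, []p & p is F. ✗
— 0 worlds.

5 and 0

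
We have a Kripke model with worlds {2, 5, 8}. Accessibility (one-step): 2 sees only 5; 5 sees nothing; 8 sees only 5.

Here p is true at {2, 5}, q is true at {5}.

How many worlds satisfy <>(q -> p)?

2

2: successors {5}; q -> p there: 5:T. ✓
5: no successors, so <>(q -> p) fails. ✗
8: successors {5}; q -> p there: 5:T. ✓
Satisfying worlds: {2, 8}.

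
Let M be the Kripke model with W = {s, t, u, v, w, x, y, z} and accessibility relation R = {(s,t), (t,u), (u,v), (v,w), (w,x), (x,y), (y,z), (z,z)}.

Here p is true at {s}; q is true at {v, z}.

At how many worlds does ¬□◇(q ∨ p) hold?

s: □◇(q ∨ p) is F. ✓
t: □◇(q ∨ p) is T. ✗
u: □◇(q ∨ p) is F. ✓
v: □◇(q ∨ p) is F. ✓
w: □◇(q ∨ p) is F. ✓
x: □◇(q ∨ p) is T. ✗
y: □◇(q ∨ p) is T. ✗
z: □◇(q ∨ p) is T. ✗
Satisfying worlds: {s, u, v, w}.

4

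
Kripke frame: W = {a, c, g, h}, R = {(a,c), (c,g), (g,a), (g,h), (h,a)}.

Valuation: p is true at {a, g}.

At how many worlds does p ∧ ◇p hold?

a: p is T, ◇p is F. ✗
c: p is F, ◇p is T. ✗
g: p is T, ◇p is T. ✓
h: p is F, ◇p is T. ✗
Satisfying worlds: {g}.

1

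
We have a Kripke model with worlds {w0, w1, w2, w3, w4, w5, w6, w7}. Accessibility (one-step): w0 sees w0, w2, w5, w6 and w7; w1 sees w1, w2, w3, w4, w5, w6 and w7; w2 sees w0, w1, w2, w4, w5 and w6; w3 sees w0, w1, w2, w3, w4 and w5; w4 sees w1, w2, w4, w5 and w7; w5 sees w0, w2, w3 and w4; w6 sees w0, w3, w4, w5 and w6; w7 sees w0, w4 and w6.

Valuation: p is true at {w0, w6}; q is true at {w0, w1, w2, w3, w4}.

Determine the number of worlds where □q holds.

w0: successors {w0, w2, w5, w6, w7}; q there: w0:T, w2:T, w5:F, w6:F, w7:F. ✗
w1: successors {w1, w2, w3, w4, w5, w6, w7}; q there: w1:T, w2:T, w3:T, w4:T, w5:F, w6:F, w7:F. ✗
w2: successors {w0, w1, w2, w4, w5, w6}; q there: w0:T, w1:T, w2:T, w4:T, w5:F, w6:F. ✗
w3: successors {w0, w1, w2, w3, w4, w5}; q there: w0:T, w1:T, w2:T, w3:T, w4:T, w5:F. ✗
w4: successors {w1, w2, w4, w5, w7}; q there: w1:T, w2:T, w4:T, w5:F, w7:F. ✗
w5: successors {w0, w2, w3, w4}; q there: w0:T, w2:T, w3:T, w4:T. ✓
w6: successors {w0, w3, w4, w5, w6}; q there: w0:T, w3:T, w4:T, w5:F, w6:F. ✗
w7: successors {w0, w4, w6}; q there: w0:T, w4:T, w6:F. ✗
Satisfying worlds: {w5}.

1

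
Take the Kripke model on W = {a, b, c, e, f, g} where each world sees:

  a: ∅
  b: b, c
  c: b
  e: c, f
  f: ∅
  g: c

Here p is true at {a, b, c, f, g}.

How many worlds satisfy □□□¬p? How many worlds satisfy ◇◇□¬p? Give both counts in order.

For □□□¬p:
a: no successors, so □□□¬p holds vacuously. ✓
b: successors {b, c}; □□¬p there: b:F, c:F. ✗
c: successors {b}; □□¬p there: b:F. ✗
e: successors {c, f}; □□¬p there: c:F, f:T. ✗
f: no successors, so □□□¬p holds vacuously. ✓
g: successors {c}; □□¬p there: c:F. ✗
— 2 worlds.
For ◇◇□¬p:
a: no successors, so ◇◇□¬p fails. ✗
b: successors {b, c}; ◇□¬p there: b:F, c:F. ✗
c: successors {b}; ◇□¬p there: b:F. ✗
e: successors {c, f}; ◇□¬p there: c:F, f:F. ✗
f: no successors, so ◇◇□¬p fails. ✗
g: successors {c}; ◇□¬p there: c:F. ✗
— 0 worlds.

2 and 0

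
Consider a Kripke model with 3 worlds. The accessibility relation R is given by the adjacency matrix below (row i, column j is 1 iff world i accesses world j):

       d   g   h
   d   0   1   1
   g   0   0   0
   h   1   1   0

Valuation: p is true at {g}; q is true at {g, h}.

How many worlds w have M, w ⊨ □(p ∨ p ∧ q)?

d: successors {g, h}; p ∨ p ∧ q there: g:T, h:F. ✗
g: no successors, so □(p ∨ p ∧ q) holds vacuously. ✓
h: successors {d, g}; p ∨ p ∧ q there: d:F, g:T. ✗
Satisfying worlds: {g}.

1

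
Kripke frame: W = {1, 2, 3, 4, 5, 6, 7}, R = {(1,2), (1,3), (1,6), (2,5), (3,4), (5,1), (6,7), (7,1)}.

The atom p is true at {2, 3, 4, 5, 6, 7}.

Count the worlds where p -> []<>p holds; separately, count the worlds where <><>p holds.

4 and 3

For p -> []<>p:
1: p is F, []<>p is T. ✓
2: p is T, []<>p is F. ✗
3: p is T, []<>p is F. ✗
4: p is T, []<>p is T. ✓
5: p is T, []<>p is T. ✓
6: p is T, []<>p is F. ✗
7: p is T, []<>p is T. ✓
— 4 worlds.
For <><>p:
1: successors {2, 3, 6}; <>p there: 2:T, 3:T, 6:T. ✓
2: successors {5}; <>p there: 5:F. ✗
3: successors {4}; <>p there: 4:F. ✗
4: no successors, so <><>p fails. ✗
5: successors {1}; <>p there: 1:T. ✓
6: successors {7}; <>p there: 7:F. ✗
7: successors {1}; <>p there: 1:T. ✓
— 3 worlds.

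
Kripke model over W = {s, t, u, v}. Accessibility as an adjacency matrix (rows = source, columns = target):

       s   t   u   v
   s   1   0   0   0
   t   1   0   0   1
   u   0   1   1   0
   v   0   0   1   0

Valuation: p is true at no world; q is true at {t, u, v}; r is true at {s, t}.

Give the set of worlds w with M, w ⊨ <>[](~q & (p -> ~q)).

{s, t}

s: successors {s}; [](~q & (p -> ~q)) there: s:T. ✓
t: successors {s, v}; [](~q & (p -> ~q)) there: s:T, v:F. ✓
u: successors {t, u}; [](~q & (p -> ~q)) there: t:F, u:F. ✗
v: successors {u}; [](~q & (p -> ~q)) there: u:F. ✗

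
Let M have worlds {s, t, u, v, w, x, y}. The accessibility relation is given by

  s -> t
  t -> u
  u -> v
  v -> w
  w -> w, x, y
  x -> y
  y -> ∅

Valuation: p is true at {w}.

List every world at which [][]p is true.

{u, x, y}

s: successors {t}; []p there: t:F. ✗
t: successors {u}; []p there: u:F. ✗
u: successors {v}; []p there: v:T. ✓
v: successors {w}; []p there: w:F. ✗
w: successors {w, x, y}; []p there: w:F, x:F, y:T. ✗
x: successors {y}; []p there: y:T. ✓
y: no successors, so [][]p holds vacuously. ✓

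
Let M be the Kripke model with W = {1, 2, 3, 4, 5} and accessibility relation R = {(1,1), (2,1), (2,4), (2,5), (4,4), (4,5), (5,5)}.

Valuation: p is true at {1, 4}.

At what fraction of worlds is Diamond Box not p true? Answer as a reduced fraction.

3/5

1: successors {1}; Box not p there: 1:F. ✗
2: successors {1, 4, 5}; Box not p there: 1:F, 4:F, 5:T. ✓
3: no successors, so Diamond Box not p fails. ✗
4: successors {4, 5}; Box not p there: 4:F, 5:T. ✓
5: successors {5}; Box not p there: 5:T. ✓
That's 3 of 5 worlds, so 3/5.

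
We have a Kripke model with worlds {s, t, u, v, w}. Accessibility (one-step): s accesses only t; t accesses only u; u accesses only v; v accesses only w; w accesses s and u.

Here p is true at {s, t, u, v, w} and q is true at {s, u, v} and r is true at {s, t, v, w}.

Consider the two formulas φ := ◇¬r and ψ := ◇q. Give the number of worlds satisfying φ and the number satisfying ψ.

For ◇¬r:
s: successors {t}; ¬r there: t:F. ✗
t: successors {u}; ¬r there: u:T. ✓
u: successors {v}; ¬r there: v:F. ✗
v: successors {w}; ¬r there: w:F. ✗
w: successors {s, u}; ¬r there: s:F, u:T. ✓
— 2 worlds.
For ◇q:
s: successors {t}; q there: t:F. ✗
t: successors {u}; q there: u:T. ✓
u: successors {v}; q there: v:T. ✓
v: successors {w}; q there: w:F. ✗
w: successors {s, u}; q there: s:T, u:T. ✓
— 3 worlds.

2 and 3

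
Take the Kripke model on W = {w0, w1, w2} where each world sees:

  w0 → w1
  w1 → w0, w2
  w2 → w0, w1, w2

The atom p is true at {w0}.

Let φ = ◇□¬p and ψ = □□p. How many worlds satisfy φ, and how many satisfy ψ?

For ◇□¬p:
w0: successors {w1}; □¬p there: w1:F. ✗
w1: successors {w0, w2}; □¬p there: w0:T, w2:F. ✓
w2: successors {w0, w1, w2}; □¬p there: w0:T, w1:F, w2:F. ✓
— 2 worlds.
For □□p:
w0: successors {w1}; □p there: w1:F. ✗
w1: successors {w0, w2}; □p there: w0:F, w2:F. ✗
w2: successors {w0, w1, w2}; □p there: w0:F, w1:F, w2:F. ✗
— 0 worlds.

2 and 0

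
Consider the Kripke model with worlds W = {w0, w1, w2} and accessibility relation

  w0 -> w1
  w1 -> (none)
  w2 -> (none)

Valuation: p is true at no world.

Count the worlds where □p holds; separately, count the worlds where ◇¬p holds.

2 and 1

For □p:
w0: successors {w1}; p there: w1:F. ✗
w1: no successors, so □p holds vacuously. ✓
w2: no successors, so □p holds vacuously. ✓
— 2 worlds.
For ◇¬p:
w0: successors {w1}; ¬p there: w1:T. ✓
w1: no successors, so ◇¬p fails. ✗
w2: no successors, so ◇¬p fails. ✗
— 1 world.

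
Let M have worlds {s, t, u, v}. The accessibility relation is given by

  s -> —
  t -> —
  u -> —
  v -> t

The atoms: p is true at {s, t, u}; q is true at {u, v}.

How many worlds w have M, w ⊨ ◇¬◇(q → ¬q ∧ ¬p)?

1

s: no successors, so ◇¬◇(q → ¬q ∧ ¬p) fails. ✗
t: no successors, so ◇¬◇(q → ¬q ∧ ¬p) fails. ✗
u: no successors, so ◇¬◇(q → ¬q ∧ ¬p) fails. ✗
v: successors {t}; ¬◇(q → ¬q ∧ ¬p) there: t:T. ✓
Satisfying worlds: {v}.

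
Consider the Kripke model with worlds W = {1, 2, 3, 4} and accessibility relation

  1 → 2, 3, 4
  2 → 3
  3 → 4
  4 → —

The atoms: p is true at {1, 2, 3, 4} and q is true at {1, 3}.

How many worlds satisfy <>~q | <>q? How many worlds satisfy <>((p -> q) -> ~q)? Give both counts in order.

For <>~q | <>q:
1: <>~q is T, <>q is T. ✓
2: <>~q is F, <>q is T. ✓
3: <>~q is T, <>q is F. ✓
4: <>~q is F, <>q is F. ✗
— 3 worlds.
For <>((p -> q) -> ~q):
1: successors {2, 3, 4}; (p -> q) -> ~q there: 2:T, 3:F, 4:T. ✓
2: successors {3}; (p -> q) -> ~q there: 3:F. ✗
3: successors {4}; (p -> q) -> ~q there: 4:T. ✓
4: no successors, so <>((p -> q) -> ~q) fails. ✗
— 2 worlds.

3 and 2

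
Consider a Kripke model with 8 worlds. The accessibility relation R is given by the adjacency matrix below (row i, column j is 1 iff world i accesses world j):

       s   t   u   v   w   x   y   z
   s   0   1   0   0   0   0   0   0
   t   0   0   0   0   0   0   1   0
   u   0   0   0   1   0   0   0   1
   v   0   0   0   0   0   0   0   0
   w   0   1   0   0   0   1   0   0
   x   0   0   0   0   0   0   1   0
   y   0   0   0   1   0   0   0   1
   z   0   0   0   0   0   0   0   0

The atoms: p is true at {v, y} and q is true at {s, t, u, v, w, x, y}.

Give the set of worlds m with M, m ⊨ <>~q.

s: successors {t}; ~q there: t:F. ✗
t: successors {y}; ~q there: y:F. ✗
u: successors {v, z}; ~q there: v:F, z:T. ✓
v: no successors, so <>~q fails. ✗
w: successors {t, x}; ~q there: t:F, x:F. ✗
x: successors {y}; ~q there: y:F. ✗
y: successors {v, z}; ~q there: v:F, z:T. ✓
z: no successors, so <>~q fails. ✗

{u, y}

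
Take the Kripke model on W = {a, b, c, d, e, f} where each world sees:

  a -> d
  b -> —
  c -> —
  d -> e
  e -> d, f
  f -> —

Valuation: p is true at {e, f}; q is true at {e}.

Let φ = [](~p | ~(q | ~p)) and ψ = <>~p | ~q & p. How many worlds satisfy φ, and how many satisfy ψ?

5 and 3

For [](~p | ~(q | ~p)):
a: successors {d}; ~p | ~(q | ~p) there: d:T. ✓
b: no successors, so [](~p | ~(q | ~p)) holds vacuously. ✓
c: no successors, so [](~p | ~(q | ~p)) holds vacuously. ✓
d: successors {e}; ~p | ~(q | ~p) there: e:F. ✗
e: successors {d, f}; ~p | ~(q | ~p) there: d:T, f:T. ✓
f: no successors, so [](~p | ~(q | ~p)) holds vacuously. ✓
— 5 worlds.
For <>~p | ~q & p:
a: <>~p is T, ~q & p is F. ✓
b: <>~p is F, ~q & p is F. ✗
c: <>~p is F, ~q & p is F. ✗
d: <>~p is F, ~q & p is F. ✗
e: <>~p is T, ~q & p is F. ✓
f: <>~p is F, ~q & p is T. ✓
— 3 worlds.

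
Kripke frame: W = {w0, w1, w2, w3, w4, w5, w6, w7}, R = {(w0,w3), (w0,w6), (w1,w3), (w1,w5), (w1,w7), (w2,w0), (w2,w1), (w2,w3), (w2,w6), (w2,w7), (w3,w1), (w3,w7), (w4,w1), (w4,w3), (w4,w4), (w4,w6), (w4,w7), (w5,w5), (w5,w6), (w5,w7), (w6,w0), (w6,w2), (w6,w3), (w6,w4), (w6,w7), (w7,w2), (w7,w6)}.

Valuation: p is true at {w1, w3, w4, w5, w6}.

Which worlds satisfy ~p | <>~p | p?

{w0, w1, w2, w3, w4, w5, w6, w7}

w0: ~p is T, <>~p | p is F. ✓
w1: ~p is F, <>~p | p is T. ✓
w2: ~p is T, <>~p | p is T. ✓
w3: ~p is F, <>~p | p is T. ✓
w4: ~p is F, <>~p | p is T. ✓
w5: ~p is F, <>~p | p is T. ✓
w6: ~p is F, <>~p | p is T. ✓
w7: ~p is T, <>~p | p is T. ✓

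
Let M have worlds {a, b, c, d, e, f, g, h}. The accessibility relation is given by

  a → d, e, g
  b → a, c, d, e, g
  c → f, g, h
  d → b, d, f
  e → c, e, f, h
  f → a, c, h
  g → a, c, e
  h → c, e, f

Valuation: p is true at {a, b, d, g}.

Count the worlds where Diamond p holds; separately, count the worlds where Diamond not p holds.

6 and 8

For Diamond p:
a: successors {d, e, g}; p there: d:T, e:F, g:T. ✓
b: successors {a, c, d, e, g}; p there: a:T, c:F, d:T, e:F, g:T. ✓
c: successors {f, g, h}; p there: f:F, g:T, h:F. ✓
d: successors {b, d, f}; p there: b:T, d:T, f:F. ✓
e: successors {c, e, f, h}; p there: c:F, e:F, f:F, h:F. ✗
f: successors {a, c, h}; p there: a:T, c:F, h:F. ✓
g: successors {a, c, e}; p there: a:T, c:F, e:F. ✓
h: successors {c, e, f}; p there: c:F, e:F, f:F. ✗
— 6 worlds.
For Diamond not p:
a: successors {d, e, g}; not p there: d:F, e:T, g:F. ✓
b: successors {a, c, d, e, g}; not p there: a:F, c:T, d:F, e:T, g:F. ✓
c: successors {f, g, h}; not p there: f:T, g:F, h:T. ✓
d: successors {b, d, f}; not p there: b:F, d:F, f:T. ✓
e: successors {c, e, f, h}; not p there: c:T, e:T, f:T, h:T. ✓
f: successors {a, c, h}; not p there: a:F, c:T, h:T. ✓
g: successors {a, c, e}; not p there: a:F, c:T, e:T. ✓
h: successors {c, e, f}; not p there: c:T, e:T, f:T. ✓
— 8 worlds.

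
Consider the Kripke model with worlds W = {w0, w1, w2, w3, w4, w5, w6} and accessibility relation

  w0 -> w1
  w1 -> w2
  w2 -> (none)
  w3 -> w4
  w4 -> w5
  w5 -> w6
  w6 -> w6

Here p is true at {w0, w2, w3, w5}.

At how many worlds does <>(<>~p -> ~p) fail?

2

w0: successors {w1}; <>~p -> ~p there: w1:T. ✓
w1: successors {w2}; <>~p -> ~p there: w2:T. ✓
w2: no successors, so <>(<>~p -> ~p) fails. ✗
w3: successors {w4}; <>~p -> ~p there: w4:T. ✓
w4: successors {w5}; <>~p -> ~p there: w5:F. ✗
w5: successors {w6}; <>~p -> ~p there: w6:T. ✓
w6: successors {w6}; <>~p -> ~p there: w6:T. ✓
Satisfying worlds: {w0, w1, w3, w5, w6}.
So <>(<>~p -> ~p) fails at the other 2 worlds.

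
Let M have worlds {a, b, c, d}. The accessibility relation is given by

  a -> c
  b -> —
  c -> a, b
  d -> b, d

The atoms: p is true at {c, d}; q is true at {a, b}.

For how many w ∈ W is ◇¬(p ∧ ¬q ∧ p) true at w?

a: successors {c}; ¬(p ∧ ¬q ∧ p) there: c:F. ✗
b: no successors, so ◇¬(p ∧ ¬q ∧ p) fails. ✗
c: successors {a, b}; ¬(p ∧ ¬q ∧ p) there: a:T, b:T. ✓
d: successors {b, d}; ¬(p ∧ ¬q ∧ p) there: b:T, d:F. ✓
Satisfying worlds: {c, d}.

2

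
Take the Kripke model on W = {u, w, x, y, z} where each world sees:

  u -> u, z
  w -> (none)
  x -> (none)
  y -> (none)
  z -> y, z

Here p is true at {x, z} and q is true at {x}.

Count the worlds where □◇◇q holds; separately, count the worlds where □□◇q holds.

For □◇◇q:
u: successors {u, z}; ◇◇q there: u:F, z:F. ✗
w: no successors, so □◇◇q holds vacuously. ✓
x: no successors, so □◇◇q holds vacuously. ✓
y: no successors, so □◇◇q holds vacuously. ✓
z: successors {y, z}; ◇◇q there: y:F, z:F. ✗
— 3 worlds.
For □□◇q:
u: successors {u, z}; □◇q there: u:F, z:F. ✗
w: no successors, so □□◇q holds vacuously. ✓
x: no successors, so □□◇q holds vacuously. ✓
y: no successors, so □□◇q holds vacuously. ✓
z: successors {y, z}; □◇q there: y:T, z:F. ✗
— 3 worlds.

3 and 3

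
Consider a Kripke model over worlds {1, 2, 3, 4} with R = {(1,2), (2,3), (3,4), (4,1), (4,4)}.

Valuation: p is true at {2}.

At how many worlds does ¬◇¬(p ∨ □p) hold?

1

1: ◇¬(p ∨ □p) is F. ✓
2: ◇¬(p ∨ □p) is T. ✗
3: ◇¬(p ∨ □p) is T. ✗
4: ◇¬(p ∨ □p) is T. ✗
Satisfying worlds: {1}.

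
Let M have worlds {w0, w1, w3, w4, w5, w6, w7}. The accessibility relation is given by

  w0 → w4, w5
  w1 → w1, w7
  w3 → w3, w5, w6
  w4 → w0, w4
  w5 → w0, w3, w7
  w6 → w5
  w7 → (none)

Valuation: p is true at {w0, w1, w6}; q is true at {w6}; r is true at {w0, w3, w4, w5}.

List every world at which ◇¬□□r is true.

w0: successors {w4, w5}; ¬□□r there: w4:F, w5:T. ✓
w1: successors {w1, w7}; ¬□□r there: w1:T, w7:F. ✓
w3: successors {w3, w5, w6}; ¬□□r there: w3:T, w5:T, w6:T. ✓
w4: successors {w0, w4}; ¬□□r there: w0:T, w4:F. ✓
w5: successors {w0, w3, w7}; ¬□□r there: w0:T, w3:T, w7:F. ✓
w6: successors {w5}; ¬□□r there: w5:T. ✓
w7: no successors, so ◇¬□□r fails. ✗

{w0, w1, w3, w4, w5, w6}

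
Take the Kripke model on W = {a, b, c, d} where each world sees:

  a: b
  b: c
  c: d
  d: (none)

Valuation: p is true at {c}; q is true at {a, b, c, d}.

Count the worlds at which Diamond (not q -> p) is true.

3

a: successors {b}; not q -> p there: b:T. ✓
b: successors {c}; not q -> p there: c:T. ✓
c: successors {d}; not q -> p there: d:T. ✓
d: no successors, so Diamond (not q -> p) fails. ✗
Satisfying worlds: {a, b, c}.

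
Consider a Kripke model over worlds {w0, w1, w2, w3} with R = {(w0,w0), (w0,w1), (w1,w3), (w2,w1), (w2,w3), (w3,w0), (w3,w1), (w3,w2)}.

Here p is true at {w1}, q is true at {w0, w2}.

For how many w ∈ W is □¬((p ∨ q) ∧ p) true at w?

1

w0: successors {w0, w1}; ¬((p ∨ q) ∧ p) there: w0:T, w1:F. ✗
w1: successors {w3}; ¬((p ∨ q) ∧ p) there: w3:T. ✓
w2: successors {w1, w3}; ¬((p ∨ q) ∧ p) there: w1:F, w3:T. ✗
w3: successors {w0, w1, w2}; ¬((p ∨ q) ∧ p) there: w0:T, w1:F, w2:T. ✗
Satisfying worlds: {w1}.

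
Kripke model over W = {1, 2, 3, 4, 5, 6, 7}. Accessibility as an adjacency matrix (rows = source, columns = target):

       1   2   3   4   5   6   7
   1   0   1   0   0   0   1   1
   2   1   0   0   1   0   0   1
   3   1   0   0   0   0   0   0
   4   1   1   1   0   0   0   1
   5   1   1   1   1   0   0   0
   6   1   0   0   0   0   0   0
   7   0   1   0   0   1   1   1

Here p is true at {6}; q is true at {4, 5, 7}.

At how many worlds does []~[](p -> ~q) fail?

1: successors {2, 6, 7}; ~[](p -> ~q) there: 2:F, 6:F, 7:F. ✗
2: successors {1, 4, 7}; ~[](p -> ~q) there: 1:F, 4:F, 7:F. ✗
3: successors {1}; ~[](p -> ~q) there: 1:F. ✗
4: successors {1, 2, 3, 7}; ~[](p -> ~q) there: 1:F, 2:F, 3:F, 7:F. ✗
5: successors {1, 2, 3, 4}; ~[](p -> ~q) there: 1:F, 2:F, 3:F, 4:F. ✗
6: successors {1}; ~[](p -> ~q) there: 1:F. ✗
7: successors {2, 5, 6, 7}; ~[](p -> ~q) there: 2:F, 5:F, 6:F, 7:F. ✗
Satisfying worlds: ∅.
So []~[](p -> ~q) fails at the other 7 worlds.

7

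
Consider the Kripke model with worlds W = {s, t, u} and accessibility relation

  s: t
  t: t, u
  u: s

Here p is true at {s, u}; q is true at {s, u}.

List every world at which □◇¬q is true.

s: successors {t}; ◇¬q there: t:T. ✓
t: successors {t, u}; ◇¬q there: t:T, u:F. ✗
u: successors {s}; ◇¬q there: s:T. ✓

{s, u}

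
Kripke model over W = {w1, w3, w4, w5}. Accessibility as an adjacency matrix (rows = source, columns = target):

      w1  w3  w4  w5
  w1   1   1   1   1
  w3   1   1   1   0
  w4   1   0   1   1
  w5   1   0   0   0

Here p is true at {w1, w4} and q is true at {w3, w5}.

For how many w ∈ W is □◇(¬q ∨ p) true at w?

4

w1: successors {w1, w3, w4, w5}; ◇(¬q ∨ p) there: w1:T, w3:T, w4:T, w5:T. ✓
w3: successors {w1, w3, w4}; ◇(¬q ∨ p) there: w1:T, w3:T, w4:T. ✓
w4: successors {w1, w4, w5}; ◇(¬q ∨ p) there: w1:T, w4:T, w5:T. ✓
w5: successors {w1}; ◇(¬q ∨ p) there: w1:T. ✓
Satisfying worlds: {w1, w3, w4, w5}.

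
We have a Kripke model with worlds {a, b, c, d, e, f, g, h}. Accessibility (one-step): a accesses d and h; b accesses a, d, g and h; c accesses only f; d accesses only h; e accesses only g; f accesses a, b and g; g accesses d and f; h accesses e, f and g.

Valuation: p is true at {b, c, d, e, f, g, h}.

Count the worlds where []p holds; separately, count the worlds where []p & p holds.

For []p:
a: successors {d, h}; p there: d:T, h:T. ✓
b: successors {a, d, g, h}; p there: a:F, d:T, g:T, h:T. ✗
c: successors {f}; p there: f:T. ✓
d: successors {h}; p there: h:T. ✓
e: successors {g}; p there: g:T. ✓
f: successors {a, b, g}; p there: a:F, b:T, g:T. ✗
g: successors {d, f}; p there: d:T, f:T. ✓
h: successors {e, f, g}; p there: e:T, f:T, g:T. ✓
— 6 worlds.
For []p & p:
a: []p is T, p is F. ✗
b: []p is F, p is T. ✗
c: []p is T, p is T. ✓
d: []p is T, p is T. ✓
e: []p is T, p is T. ✓
f: []p is F, p is T. ✗
g: []p is T, p is T. ✓
h: []p is T, p is T. ✓
— 5 worlds.

6 and 5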